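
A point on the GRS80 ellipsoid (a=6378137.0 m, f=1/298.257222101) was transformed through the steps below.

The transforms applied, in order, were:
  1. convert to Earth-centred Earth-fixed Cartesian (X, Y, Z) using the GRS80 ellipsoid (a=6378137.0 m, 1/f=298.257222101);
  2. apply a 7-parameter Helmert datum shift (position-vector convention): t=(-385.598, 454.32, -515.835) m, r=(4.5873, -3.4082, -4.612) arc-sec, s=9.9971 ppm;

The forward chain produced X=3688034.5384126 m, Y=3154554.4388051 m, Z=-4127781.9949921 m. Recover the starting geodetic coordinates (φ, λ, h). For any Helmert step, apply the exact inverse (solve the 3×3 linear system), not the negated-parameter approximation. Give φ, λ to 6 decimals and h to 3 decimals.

φ=-40.570543°, λ=40.535918°, h=1603.108 m

start: X=3688034.5384, Y=3154554.4388, Z=-4127781.9950 m
→ Helmert⁻¹: X=3688244.5417, Y=3154059.2632, Z=-4127355.9880
→ geod (Bowring, a=6378137.000): φ=-40.57054300°, λ=40.53591800°, h=1603.1080 m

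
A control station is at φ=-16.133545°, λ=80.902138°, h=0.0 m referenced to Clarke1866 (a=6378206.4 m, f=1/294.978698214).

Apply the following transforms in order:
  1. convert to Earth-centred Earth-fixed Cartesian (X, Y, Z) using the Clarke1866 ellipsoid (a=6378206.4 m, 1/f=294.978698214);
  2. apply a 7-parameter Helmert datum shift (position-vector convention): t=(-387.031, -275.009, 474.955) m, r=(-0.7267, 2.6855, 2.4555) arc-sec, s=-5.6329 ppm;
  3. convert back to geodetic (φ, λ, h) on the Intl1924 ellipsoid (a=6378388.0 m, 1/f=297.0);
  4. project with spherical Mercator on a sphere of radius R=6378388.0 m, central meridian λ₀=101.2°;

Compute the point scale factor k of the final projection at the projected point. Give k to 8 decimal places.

1.04097871

start: φ=-16.133545°, λ=80.902138°, h=0.000 m
→ ECEF (a=6378206.400, f=1/294.978698214): X=969063.7581, Y=6051513.1541, Z=-1760821.3070
→ Helmert 7p (PV): X=968576.3028, Y=6051209.3902, Z=-1760370.3705
→ geod (Bowring, a=6378388.000): φ=-16.12987189°, λ=80.90618905°, h=-680.3287 m
→ into merc (λ₀=101.2°): φ=-16.12987189°, λ−λ₀=-20.29381095°
scale k = 1.04097871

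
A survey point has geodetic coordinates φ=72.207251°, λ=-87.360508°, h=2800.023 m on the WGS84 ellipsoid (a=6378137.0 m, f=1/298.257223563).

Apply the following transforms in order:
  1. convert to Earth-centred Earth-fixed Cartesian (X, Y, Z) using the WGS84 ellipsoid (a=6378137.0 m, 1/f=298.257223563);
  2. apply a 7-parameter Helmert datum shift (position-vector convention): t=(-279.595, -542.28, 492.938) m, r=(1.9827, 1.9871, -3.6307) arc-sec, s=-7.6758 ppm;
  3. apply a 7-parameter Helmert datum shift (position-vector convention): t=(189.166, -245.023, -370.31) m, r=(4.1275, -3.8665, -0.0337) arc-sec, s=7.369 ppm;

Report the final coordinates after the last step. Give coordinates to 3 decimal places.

start: φ=72.207251°, λ=-87.360508°, h=2800.023 m
→ ECEF (a=6378137.000, f=1/298.257223563): X=90067.3662, Y=-1953720.2002, Z=6053459.0842
→ Helmert 7p (PV): X=89811.0075, Y=-1954307.2571, Z=6053885.9096
→ Helmert 7p (PV): X=89887.0331, Y=-1954687.8393, Z=6053522.7869

X=89887.033 m, Y=-1954687.839 m, Z=6053522.787 m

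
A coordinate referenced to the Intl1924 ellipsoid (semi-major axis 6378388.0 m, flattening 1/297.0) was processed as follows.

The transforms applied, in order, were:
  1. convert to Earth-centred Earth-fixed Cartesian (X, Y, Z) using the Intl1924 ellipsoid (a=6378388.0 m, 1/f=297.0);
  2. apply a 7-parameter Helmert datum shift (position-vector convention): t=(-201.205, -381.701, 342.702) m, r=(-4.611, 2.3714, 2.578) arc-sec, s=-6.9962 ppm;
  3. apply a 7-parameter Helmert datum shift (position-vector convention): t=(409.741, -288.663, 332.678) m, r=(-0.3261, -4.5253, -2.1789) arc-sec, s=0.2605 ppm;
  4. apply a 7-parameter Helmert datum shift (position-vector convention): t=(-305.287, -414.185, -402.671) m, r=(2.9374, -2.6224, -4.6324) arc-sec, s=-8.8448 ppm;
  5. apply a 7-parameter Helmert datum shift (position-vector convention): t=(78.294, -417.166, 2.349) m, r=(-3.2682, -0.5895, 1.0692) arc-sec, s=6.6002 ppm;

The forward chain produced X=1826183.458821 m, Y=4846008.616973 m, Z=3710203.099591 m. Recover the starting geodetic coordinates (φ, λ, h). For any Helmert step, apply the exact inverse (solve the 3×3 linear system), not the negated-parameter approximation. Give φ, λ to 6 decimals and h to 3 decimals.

φ=35.793816°, λ=69.356620°, h=547.400 m

start: X=1826183.4588, Y=4846008.6170, Z=3710203.0996 m
→ Helmert⁻¹: X=1826128.8376, Y=4846325.5421, Z=3710247.8321
→ Helmert⁻¹: X=1826388.6011, Y=4846876.4561, Z=3710591.0792
→ Helmert⁻¹: X=1826008.5804, Y=4847177.2799, Z=3710225.0366
→ Helmert⁻¹: X=1826240.4945, Y=4847487.1334, Z=3710037.6503
→ geod (Bowring, a=6378388.000): φ=35.79381600°, λ=69.35662000°, h=547.4000 m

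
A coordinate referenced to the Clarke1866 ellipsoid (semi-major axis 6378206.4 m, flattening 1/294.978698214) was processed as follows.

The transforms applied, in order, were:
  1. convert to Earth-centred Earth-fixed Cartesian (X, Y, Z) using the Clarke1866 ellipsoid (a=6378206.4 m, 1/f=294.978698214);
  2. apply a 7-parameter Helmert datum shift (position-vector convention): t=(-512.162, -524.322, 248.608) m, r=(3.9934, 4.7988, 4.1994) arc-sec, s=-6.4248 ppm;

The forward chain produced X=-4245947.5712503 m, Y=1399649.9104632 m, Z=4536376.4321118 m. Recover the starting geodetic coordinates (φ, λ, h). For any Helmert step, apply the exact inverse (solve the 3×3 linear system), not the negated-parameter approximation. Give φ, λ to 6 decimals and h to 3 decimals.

start: X=-4245947.5713, Y=1399649.9105, Z=4536376.4321 m
→ Helmert⁻¹: X=-4245539.7071, Y=1400357.4845, Z=4536031.0828
→ geod (Bowring, a=6378206.400): φ=45.61119100°, λ=161.74527200°, h=1556.1510 m

φ=45.611191°, λ=161.745272°, h=1556.151 m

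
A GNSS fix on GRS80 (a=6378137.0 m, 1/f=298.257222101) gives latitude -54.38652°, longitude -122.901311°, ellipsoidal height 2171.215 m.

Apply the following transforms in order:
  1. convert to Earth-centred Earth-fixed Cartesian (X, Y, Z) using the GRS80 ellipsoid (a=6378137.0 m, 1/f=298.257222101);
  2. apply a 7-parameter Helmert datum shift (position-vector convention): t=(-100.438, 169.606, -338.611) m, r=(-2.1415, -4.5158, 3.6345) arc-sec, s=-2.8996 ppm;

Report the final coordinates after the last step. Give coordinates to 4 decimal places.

X=-2022555.8523 m, Y=-3126262.7782 m, Z=-5164015.1015 m

start: φ=-54.386520°, λ=-122.901311°, h=2171.215 m
→ ECEF (a=6378137.000, f=1/298.257222101): X=-2022629.4162, Y=-3126352.1990, Z=-5163679.6400
→ Helmert 7p (PV): X=-2022555.8523, Y=-3126262.7782, Z=-5164015.1015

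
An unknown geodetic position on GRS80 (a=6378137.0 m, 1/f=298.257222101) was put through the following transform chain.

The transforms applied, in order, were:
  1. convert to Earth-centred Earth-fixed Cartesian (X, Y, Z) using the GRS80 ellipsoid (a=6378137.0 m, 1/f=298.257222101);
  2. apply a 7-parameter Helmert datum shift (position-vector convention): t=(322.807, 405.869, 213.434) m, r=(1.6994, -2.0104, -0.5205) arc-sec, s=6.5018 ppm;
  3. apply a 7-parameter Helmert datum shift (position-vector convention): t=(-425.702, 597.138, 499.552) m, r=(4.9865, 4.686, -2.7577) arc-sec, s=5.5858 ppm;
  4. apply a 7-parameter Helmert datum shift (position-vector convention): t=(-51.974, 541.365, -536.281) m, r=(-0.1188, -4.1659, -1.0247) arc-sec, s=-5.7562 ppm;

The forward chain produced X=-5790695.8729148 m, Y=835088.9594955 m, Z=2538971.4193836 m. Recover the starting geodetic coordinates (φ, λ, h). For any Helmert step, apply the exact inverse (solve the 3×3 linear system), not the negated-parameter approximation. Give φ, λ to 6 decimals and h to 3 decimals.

start: X=-5790695.8729, Y=835088.9595, Z=2538971.4194 m
→ Helmert⁻¹: X=-5790630.0843, Y=834522.1684, Z=2539639.7515
→ Helmert⁻¹: X=-5790240.8700, Y=833904.3388, Z=2538974.3118
→ Helmert⁻¹: X=-5790503.3866, Y=833499.3554, Z=2538793.9425
→ geod (Bowring, a=6378137.000): φ=23.60012100°, λ=171.80896600°, h=2579.8020 m

φ=23.600121°, λ=171.808966°, h=2579.802 m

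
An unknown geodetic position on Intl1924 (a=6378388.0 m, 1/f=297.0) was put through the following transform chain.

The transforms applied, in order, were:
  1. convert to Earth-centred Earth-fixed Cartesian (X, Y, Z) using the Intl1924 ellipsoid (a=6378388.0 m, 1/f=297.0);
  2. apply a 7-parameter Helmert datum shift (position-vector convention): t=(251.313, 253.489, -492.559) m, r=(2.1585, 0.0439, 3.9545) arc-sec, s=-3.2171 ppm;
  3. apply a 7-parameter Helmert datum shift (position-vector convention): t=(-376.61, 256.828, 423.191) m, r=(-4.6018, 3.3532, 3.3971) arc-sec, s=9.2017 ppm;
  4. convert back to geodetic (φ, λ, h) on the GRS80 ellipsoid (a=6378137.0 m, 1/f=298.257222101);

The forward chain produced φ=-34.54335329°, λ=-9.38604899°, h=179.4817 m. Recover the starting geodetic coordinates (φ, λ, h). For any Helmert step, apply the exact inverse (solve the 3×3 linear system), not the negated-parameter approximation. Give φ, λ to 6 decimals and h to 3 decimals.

start: φ=-34.543353°, λ=-9.386049°, h=179.482 m
→ ECEF (a=6378137.000, f=1/298.257222101): X=5189051.4207, Y=-857743.8291, Z=-3596356.1190
→ Helmert⁻¹: X=5189424.6192, Y=-857997.9874, Z=-3596680.9926
→ Helmert⁻¹: X=5189174.3086, Y=-858391.3572, Z=-3596189.9157
→ geod (Bowring, a=6378388.000): φ=-34.54172800°, λ=-9.39279000°, h=50.4340 m

φ=-34.541728°, λ=-9.392790°, h=50.434 m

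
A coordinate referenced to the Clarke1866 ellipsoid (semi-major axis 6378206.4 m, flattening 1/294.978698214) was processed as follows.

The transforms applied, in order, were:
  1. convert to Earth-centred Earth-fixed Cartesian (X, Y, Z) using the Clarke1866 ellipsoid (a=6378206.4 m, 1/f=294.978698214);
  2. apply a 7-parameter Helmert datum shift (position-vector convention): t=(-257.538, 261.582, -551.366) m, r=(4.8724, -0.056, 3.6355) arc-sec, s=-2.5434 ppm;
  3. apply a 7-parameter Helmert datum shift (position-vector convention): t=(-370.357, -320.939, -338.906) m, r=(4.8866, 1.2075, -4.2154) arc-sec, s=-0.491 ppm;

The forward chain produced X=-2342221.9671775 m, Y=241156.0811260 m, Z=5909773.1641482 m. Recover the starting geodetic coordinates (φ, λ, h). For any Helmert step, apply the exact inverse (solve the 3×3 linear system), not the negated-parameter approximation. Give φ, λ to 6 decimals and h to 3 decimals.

φ=68.417329°, λ=174.111989°, h=2656.880 m

start: X=-2342221.9672, Y=241156.0811, Z=5909773.1641 m
→ Helmert⁻¹: X=-2341892.2954, Y=241569.2933, Z=5910095.5393
→ Helmert⁻¹: X=-2341634.8520, Y=241489.2192, Z=5910656.8697
→ geod (Bowring, a=6378206.400): φ=68.41732900°, λ=174.11198900°, h=2656.8800 m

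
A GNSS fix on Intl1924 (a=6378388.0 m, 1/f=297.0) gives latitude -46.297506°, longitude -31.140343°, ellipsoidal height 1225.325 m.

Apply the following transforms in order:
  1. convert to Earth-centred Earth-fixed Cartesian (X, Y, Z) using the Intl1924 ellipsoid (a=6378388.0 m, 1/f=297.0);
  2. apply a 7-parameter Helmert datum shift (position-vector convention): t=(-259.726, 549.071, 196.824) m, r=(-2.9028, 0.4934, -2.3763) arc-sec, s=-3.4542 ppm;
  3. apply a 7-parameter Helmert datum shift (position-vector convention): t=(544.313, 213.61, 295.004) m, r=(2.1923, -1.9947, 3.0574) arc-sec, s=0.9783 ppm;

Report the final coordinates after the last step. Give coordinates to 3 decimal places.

X=3779578.665 m, Y=-2282662.832 m, Z=-4588588.556 m

start: φ=-46.297506°, λ=-31.140343°, h=1225.325 m
→ ECEF (a=6378388.000, f=1/297.0): X=3779262.5020, Y=-2283427.8319, Z=-4589127.1211
→ Helmert 7p (PV): X=3778952.4378, Y=-2282978.9962, Z=-4588891.3506
→ Helmert 7p (PV): X=3779578.6650, Y=-2282662.8319, Z=-4588588.5560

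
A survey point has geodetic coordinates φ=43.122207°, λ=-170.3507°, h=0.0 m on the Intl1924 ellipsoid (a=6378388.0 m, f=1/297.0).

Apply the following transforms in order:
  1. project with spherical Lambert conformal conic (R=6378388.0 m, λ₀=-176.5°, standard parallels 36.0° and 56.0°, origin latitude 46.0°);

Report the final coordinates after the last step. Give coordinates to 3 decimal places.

E=492295.113 m, N=-296547.652 m

start: φ=43.122207°, λ=-170.350700°, h=0.000 m
→ lcc (R=6378388.0, λ₀=-176.5°): E=492295.1129, N=-296547.6525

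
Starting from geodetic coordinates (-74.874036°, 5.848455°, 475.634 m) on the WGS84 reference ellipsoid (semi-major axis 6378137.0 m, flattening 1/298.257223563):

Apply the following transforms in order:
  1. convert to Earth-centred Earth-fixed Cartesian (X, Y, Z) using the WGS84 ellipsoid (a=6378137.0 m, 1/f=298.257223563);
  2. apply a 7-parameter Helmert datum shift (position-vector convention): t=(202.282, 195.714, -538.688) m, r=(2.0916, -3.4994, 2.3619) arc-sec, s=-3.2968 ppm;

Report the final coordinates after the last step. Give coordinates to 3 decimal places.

X=1661271.964 m, Y=170411.175 m, Z=-6136059.519 m

start: φ=-74.874036°, λ=5.848455°, h=475.634 m
→ ECEF (a=6378137.000, f=1/298.257223563): X=1660973.0133, Y=170134.7853, Z=-6135570.9630
→ Helmert 7p (PV): X=1661271.9644, Y=170411.1745, Z=-6136059.5188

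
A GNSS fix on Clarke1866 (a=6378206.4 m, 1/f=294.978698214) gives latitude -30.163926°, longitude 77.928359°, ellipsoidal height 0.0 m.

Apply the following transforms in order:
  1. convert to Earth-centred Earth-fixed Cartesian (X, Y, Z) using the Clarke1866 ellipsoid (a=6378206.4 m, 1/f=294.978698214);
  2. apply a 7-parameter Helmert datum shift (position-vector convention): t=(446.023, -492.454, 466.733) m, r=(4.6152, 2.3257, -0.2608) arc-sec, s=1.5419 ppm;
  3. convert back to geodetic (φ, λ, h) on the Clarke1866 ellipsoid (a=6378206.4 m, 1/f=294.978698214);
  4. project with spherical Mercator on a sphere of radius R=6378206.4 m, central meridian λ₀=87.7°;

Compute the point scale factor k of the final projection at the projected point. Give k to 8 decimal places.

start: φ=-30.163926°, λ=77.928359°, h=0.000 m
→ ECEF (a=6378206.400, f=1/294.978698214): X=1154268.1237, Y=5397212.0018, Z=-3185924.3156
→ Helmert 7p (PV): X=1154686.8283, Y=5396797.6959, Z=-3185354.7463
→ geod (Bowring, a=6378206.400): φ=-30.16092279°, λ=77.92320875°, h=-560.7426 m
→ into merc (λ₀=87.7°): φ=-30.16092279°, λ−λ₀=-9.77679125°
scale k = 1.15658057

1.15658057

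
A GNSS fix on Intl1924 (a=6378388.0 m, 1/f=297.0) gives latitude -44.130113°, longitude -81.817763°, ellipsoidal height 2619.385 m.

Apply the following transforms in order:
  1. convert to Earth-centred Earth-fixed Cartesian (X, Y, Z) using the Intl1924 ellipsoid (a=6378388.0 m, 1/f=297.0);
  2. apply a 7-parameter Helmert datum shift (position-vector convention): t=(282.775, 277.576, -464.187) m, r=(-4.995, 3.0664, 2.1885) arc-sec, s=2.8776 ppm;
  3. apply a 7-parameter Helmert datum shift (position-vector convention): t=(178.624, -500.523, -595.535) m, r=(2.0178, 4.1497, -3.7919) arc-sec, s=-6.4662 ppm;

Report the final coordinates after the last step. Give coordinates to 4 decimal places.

X=653173.5776 m, Y=-4541090.2398 m, Z=-4421383.3674 m

start: φ=-44.130113°, λ=-81.817763°, h=2619.385 m
→ ECEF (a=6378388.000, f=1/297.0): X=652904.4703, Y=-4540814.7066, Z=-4420382.2076
→ Helmert 7p (PV): X=653171.5879, Y=-4540650.3161, Z=-4420758.8584
→ Helmert 7p (PV): X=653173.5776, Y=-4541090.2398, Z=-4421383.3674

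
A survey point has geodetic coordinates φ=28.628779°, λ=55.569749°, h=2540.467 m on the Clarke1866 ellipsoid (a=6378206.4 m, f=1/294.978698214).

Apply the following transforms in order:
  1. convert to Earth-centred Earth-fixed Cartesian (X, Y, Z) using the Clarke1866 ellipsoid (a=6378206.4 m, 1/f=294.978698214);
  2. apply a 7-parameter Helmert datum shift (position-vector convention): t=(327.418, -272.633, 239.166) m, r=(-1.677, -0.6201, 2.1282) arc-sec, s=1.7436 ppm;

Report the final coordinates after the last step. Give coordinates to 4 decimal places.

start: φ=28.628779°, λ=55.569749°, h=2540.467 m
→ ECEF (a=6378206.400, f=1/294.978698214): X=3169085.2937, Y=4623094.2839, Z=3038901.0270
→ Helmert 7p (PV): X=3169361.4011, Y=4622887.1171, Z=3039117.4316

X=3169361.4011 m, Y=4622887.1171 m, Z=3039117.4316 m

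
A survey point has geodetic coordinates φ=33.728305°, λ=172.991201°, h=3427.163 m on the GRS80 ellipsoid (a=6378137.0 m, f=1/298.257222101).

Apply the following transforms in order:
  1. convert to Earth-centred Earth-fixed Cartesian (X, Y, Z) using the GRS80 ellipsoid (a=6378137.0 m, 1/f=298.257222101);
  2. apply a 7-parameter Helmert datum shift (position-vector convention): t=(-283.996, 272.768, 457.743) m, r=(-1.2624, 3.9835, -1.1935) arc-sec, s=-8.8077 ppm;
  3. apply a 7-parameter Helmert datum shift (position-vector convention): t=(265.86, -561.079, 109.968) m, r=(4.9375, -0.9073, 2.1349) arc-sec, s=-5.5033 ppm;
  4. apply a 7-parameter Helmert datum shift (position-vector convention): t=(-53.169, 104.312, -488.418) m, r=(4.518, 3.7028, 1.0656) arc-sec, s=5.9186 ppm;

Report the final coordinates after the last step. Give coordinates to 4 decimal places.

start: φ=33.728305°, λ=172.991201°, h=3427.163 m
→ ECEF (a=6378137.000, f=1/298.257222101): X=-5273200.3364, Y=648289.6255, Z=3523325.4511
→ Helmert 7p (PV): X=-5273366.0927, Y=648608.7590, Z=3523850.0321
→ Helmert 7p (PV): X=-5273093.4254, Y=647905.1776, Z=3523932.9375
→ Helmert 7p (PV): X=-5273117.8900, Y=647908.8942, Z=3523574.2295

X=-5273117.8900 m, Y=647908.8942 m, Z=3523574.2295 m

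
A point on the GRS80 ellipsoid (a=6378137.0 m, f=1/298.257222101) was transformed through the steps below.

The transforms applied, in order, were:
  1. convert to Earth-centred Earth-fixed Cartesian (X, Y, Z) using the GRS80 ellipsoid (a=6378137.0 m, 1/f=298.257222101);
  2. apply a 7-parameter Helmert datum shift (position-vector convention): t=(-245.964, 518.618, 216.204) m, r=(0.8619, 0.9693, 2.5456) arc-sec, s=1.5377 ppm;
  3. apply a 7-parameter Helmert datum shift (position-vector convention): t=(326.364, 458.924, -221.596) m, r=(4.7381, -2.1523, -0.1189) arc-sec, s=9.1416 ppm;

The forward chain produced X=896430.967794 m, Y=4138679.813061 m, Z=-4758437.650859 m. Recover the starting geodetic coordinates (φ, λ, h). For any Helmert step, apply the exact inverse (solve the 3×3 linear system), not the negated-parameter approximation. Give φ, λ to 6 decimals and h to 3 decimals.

start: X=896430.9678, Y=4138679.8131, Z=-4758437.6509 m
→ Helmert⁻¹: X=896044.3757, Y=4138074.2738, Z=-4758276.9630
→ Helmert⁻¹: X=896362.3860, Y=4137518.3472, Z=-4758498.9267
→ geod (Bowring, a=6378137.000): φ=-48.53237900°, λ=77.77619900°, h=2957.6570 m

φ=-48.532379°, λ=77.776199°, h=2957.657 m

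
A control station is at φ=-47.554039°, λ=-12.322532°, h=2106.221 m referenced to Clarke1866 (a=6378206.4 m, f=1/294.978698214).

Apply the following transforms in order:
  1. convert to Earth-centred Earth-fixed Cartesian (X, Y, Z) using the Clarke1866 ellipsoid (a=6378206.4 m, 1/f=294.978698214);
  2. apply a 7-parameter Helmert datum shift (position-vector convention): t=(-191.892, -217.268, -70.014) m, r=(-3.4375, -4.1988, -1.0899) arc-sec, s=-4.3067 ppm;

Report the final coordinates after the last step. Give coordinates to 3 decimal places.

start: φ=-47.554039°, λ=-12.322532°, h=2106.221 m
→ ECEF (a=6378206.400, f=1/294.978698214): X=4214605.8316, Y=-920669.0478, Z=-4684904.6773
→ Helmert 7p (PV): X=4214486.2909, Y=-920982.6964, Z=-4684853.3779

X=4214486.291 m, Y=-920982.696 m, Z=-4684853.378 m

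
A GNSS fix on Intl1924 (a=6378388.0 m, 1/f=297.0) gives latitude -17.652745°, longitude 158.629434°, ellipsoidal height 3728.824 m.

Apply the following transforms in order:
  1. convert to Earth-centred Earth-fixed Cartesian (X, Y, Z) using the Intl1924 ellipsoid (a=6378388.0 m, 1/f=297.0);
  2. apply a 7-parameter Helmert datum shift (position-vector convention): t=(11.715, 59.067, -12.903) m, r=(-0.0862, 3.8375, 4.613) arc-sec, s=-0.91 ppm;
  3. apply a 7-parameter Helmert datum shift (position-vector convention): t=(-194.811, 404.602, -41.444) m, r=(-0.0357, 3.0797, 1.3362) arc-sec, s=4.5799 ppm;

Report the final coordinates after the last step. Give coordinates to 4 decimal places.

start: φ=-17.652745°, λ=158.629434°, h=3728.824 m
→ ECEF (a=6378388.000, f=1/297.0): X=-5665194.1189, Y=2216808.6744, Z=-1922950.2986
→ Helmert 7p (PV): X=-5665262.6022, Y=2216738.2216, Z=-1922856.9788
→ Helmert 7p (PV): X=-5665526.4298, Y=2217115.9431, Z=-1922823.0257

X=-5665526.4298 m, Y=2217115.9431 m, Z=-1922823.0257 m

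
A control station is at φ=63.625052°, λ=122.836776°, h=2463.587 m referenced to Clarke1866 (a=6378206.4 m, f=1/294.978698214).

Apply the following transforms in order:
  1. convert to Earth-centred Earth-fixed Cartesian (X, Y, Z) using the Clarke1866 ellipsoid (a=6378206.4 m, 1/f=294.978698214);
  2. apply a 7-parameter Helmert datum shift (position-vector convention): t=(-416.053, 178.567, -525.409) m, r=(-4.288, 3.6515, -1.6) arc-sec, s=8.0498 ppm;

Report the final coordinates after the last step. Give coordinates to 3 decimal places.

start: φ=63.625052°, λ=122.836776°, h=2463.587 m
→ ECEF (a=6378206.400, f=1/294.978698214): X=-1541230.1957, Y=2388153.3296, Z=5693283.5441
→ Helmert 7p (PV): X=-1541539.3414, Y=2388481.4337, Z=5692781.6022

X=-1541539.341 m, Y=2388481.434 m, Z=5692781.602 m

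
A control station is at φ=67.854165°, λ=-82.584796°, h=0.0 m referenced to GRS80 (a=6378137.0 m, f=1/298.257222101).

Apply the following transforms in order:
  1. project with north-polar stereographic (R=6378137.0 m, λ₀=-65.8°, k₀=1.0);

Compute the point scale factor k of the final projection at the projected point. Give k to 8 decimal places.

start: φ=67.854165°, λ=-82.584796°, h=0.000 m
→ into stereo (λ₀=-65.8°): φ=67.85416500°, λ−λ₀=-16.78479600°
scale k = 1.03829903

1.03829903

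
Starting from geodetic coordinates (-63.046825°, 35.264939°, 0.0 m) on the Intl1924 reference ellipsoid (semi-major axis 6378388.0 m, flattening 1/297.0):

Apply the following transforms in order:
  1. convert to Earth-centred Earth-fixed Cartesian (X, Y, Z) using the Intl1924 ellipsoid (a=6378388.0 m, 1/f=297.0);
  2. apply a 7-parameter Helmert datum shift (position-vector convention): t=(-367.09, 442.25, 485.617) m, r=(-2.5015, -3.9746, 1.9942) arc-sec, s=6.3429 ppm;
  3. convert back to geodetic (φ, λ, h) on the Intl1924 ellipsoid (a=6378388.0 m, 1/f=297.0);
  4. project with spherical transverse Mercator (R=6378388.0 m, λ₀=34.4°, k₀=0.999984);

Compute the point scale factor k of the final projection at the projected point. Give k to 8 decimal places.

1.00000793

start: φ=-63.046825°, λ=35.264939°, h=0.000 m
→ ECEF (a=6378388.000, f=1/297.0): X=2366872.3805, Y=1673665.5489, Z=-5662471.2338
→ Helmert 7p (PV): X=2366613.2351, Y=1674072.6255, Z=-5661996.2225
→ geod (Bowring, a=6378388.000): φ=-63.04470556°, λ=35.27446559°, h=-412.7677 m
→ into tm (λ₀=34.4°): φ=-63.04470556°, λ−λ₀=0.87446559°
scale k = 1.00000793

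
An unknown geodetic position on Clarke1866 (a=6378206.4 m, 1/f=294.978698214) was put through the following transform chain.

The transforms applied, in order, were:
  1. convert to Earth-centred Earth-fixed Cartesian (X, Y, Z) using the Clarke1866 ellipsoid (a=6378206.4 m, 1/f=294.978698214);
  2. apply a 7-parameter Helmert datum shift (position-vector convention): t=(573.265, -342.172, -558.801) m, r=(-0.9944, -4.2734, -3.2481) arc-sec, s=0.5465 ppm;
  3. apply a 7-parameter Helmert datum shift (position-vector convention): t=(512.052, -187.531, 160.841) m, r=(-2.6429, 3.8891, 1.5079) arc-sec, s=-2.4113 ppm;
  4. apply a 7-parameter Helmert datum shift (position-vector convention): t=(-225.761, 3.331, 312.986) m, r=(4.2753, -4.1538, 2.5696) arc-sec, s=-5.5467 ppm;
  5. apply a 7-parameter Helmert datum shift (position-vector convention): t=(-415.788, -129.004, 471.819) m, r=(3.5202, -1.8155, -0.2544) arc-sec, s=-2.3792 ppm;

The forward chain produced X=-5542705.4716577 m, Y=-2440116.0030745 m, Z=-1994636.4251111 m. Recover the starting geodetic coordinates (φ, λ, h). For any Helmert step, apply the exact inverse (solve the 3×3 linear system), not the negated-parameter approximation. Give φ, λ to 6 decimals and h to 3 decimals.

φ=-18.346708°, λ=-156.246438°, h=312.435 m

start: X=-5542705.4717, Y=-2440116.0031, Z=-1994636.4251 m
→ Helmert⁻¹: X=-5542317.4202, Y=-2440033.6879, Z=-1995022.5659
→ Helmert⁻¹: X=-5542192.9764, Y=-2440022.8644, Z=-1995184.4349
→ Helmert⁻¹: X=-5542698.6049, Y=-2439775.1282, Z=-1995485.8554
→ Helmert⁻¹: X=-5543271.7537, Y=-2439509.2972, Z=-1994822.8793
→ geod (Bowring, a=6378206.400): φ=-18.34670800°, λ=-156.24643800°, h=312.4350 m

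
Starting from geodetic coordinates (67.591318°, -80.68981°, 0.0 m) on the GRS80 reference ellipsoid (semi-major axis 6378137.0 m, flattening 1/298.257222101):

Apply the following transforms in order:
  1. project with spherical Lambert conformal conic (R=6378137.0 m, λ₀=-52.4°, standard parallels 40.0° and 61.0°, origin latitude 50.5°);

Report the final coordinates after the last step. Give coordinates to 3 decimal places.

start: φ=67.591318°, λ=-80.689810°, h=0.000 m
→ lcc (R=6378137.0, λ₀=-52.4°): E=-1211205.5947, N=2135073.2277

E=-1211205.595 m, N=2135073.228 m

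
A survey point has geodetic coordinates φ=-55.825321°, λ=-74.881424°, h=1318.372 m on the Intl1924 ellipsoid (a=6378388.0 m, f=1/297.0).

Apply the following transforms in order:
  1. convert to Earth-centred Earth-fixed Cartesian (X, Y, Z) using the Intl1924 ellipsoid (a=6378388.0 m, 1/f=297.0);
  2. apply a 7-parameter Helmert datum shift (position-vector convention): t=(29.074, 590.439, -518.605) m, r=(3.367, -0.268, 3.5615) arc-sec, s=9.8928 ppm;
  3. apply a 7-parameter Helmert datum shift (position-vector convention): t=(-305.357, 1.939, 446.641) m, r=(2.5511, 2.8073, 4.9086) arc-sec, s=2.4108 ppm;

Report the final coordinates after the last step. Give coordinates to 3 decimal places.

X=936634.599 m, Y=-3466806.249 m, Z=-5254988.618 m

start: φ=-55.825321°, λ=-74.881424°, h=1318.372 m
→ ECEF (a=6378388.000, f=1/297.0): X=936821.6776, Y=-3467545.2142, Z=-5254740.9828
→ Helmert 7p (PV): X=936926.7203, Y=-3466887.1254, Z=-5255366.9584
→ Helmert 7p (PV): X=936634.5991, Y=-3466806.2488, Z=-5254988.6176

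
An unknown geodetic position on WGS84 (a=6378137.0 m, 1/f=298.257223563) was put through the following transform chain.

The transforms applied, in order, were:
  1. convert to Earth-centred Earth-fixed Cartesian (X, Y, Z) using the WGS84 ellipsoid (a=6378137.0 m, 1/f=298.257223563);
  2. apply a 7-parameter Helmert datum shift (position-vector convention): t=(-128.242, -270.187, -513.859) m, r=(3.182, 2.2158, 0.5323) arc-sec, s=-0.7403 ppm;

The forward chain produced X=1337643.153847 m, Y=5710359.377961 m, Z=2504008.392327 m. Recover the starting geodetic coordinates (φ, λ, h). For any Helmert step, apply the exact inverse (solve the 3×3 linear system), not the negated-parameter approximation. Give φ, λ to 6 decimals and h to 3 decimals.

start: X=1337643.1538, Y=5710359.3780, Z=2504008.3923 m
→ Helmert⁻¹: X=1337760.2195, Y=5710668.9758, Z=2504450.3791
→ geod (Bowring, a=6378137.000): φ=23.26158300°, λ=76.81583600°, h=2761.6670 m

φ=23.261583°, λ=76.815836°, h=2761.667 m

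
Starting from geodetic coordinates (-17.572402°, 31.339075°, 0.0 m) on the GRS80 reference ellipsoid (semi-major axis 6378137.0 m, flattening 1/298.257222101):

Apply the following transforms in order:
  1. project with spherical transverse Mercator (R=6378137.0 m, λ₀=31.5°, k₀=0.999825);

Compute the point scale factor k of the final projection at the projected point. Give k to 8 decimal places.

0.99982858

start: φ=-17.572402°, λ=31.339075°, h=0.000 m
→ into tm (λ₀=31.5°): φ=-17.57240200°, λ−λ₀=-0.16092500°
scale k = 0.99982858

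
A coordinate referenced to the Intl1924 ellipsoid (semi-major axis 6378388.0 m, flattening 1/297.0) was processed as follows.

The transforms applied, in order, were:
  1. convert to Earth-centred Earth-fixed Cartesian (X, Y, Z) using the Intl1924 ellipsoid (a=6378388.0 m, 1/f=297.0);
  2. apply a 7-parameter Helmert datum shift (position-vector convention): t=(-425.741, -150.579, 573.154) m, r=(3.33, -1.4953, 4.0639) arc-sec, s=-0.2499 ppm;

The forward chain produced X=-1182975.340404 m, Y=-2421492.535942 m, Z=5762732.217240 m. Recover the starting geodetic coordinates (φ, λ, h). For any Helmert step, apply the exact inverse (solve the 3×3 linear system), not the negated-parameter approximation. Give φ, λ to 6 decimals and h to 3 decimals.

φ=65.085761°, λ=-116.031436°, h=368.032 m

start: X=-1182975.3404, Y=-2421492.5359, Z=5762732.2172 m
→ Helmert⁻¹: X=-1182555.8261, Y=-2421226.2361, Z=5762208.1650
→ geod (Bowring, a=6378388.000): φ=65.08576100°, λ=-116.03143600°, h=368.0320 m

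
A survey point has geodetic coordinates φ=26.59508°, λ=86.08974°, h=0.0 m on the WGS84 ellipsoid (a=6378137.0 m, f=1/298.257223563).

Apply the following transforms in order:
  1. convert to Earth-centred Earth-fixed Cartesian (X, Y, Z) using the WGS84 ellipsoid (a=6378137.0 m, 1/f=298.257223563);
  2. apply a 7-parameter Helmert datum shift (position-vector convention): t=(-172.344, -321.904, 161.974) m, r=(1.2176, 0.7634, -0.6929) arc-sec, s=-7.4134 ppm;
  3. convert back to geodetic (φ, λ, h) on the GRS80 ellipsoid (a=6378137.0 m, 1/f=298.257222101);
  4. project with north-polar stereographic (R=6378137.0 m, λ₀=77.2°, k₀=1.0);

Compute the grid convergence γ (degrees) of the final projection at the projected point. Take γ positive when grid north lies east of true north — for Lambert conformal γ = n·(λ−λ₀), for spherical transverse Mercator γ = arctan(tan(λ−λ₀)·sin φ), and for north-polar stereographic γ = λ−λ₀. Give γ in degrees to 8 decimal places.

start: φ=26.595080°, λ=86.089740°, h=0.000 m
→ ECEF (a=6378137.000, f=1/298.257223563): X=389190.5737, Y=5693827.6064, Z=2838168.6829
→ Helmert 7p (PV): X=389044.9757, Y=5693445.4306, Z=2838341.7869
→ geod (Bowring, a=6378137.000): φ=26.59805789°, λ=86.09093674°, h=-272.3163 m
→ into stereo (λ₀=77.2°): φ=26.59805789°, λ−λ₀=8.89093674°
convergence γ = 8.89093674°

8.89093674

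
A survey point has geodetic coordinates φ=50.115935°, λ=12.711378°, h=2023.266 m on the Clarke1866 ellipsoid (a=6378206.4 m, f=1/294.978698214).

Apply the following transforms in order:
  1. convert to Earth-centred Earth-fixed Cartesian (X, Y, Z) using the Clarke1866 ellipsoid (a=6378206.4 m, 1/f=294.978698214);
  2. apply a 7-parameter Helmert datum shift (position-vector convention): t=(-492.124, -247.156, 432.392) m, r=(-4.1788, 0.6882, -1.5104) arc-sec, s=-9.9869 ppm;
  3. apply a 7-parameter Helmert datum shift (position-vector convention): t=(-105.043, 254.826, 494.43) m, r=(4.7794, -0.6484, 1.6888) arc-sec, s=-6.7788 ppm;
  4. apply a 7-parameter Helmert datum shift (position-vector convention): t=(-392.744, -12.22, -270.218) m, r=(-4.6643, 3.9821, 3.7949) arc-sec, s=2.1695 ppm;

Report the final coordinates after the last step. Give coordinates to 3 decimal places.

start: φ=50.115935°, λ=12.711378°, h=2023.266 m
→ ECEF (a=6378206.400, f=1/294.978698214): X=3998936.1974, Y=902033.6852, Z=4872416.3118
→ Helmert 7p (PV): X=3998426.9982, Y=901846.9495, Z=4872768.4267
→ Helmert 7p (PV): X=3998272.1492, Y=902015.4920, Z=4873263.2910
→ Helmert 7p (PV): X=3997965.5663, Y=902188.9902, Z=4872906.0582

X=3997965.566 m, Y=902188.990 m, Z=4872906.058 m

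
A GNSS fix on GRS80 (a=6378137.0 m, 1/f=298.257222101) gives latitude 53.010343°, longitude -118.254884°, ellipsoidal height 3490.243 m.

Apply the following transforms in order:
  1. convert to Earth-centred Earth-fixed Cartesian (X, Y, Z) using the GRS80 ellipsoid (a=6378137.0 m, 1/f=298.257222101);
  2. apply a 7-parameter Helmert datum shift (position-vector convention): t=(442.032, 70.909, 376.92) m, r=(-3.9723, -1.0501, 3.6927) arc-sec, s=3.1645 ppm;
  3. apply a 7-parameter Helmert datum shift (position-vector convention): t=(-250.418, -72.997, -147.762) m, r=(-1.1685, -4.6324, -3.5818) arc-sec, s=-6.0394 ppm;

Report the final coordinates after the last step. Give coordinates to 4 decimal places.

X=-1821498.0456 m, Y=-3389256.1842 m, Z=5074272.8114 m

start: φ=53.010343°, λ=-118.254884°, h=3490.243 m
→ ECEF (a=6378137.000, f=1/298.257222101): X=-1821556.9221, Y=-3389389.3159, Z=5074023.9415
→ Helmert 7p (PV): X=-1821085.8070, Y=-3389264.0263, Z=5074472.9185
→ Helmert 7p (PV): X=-1821498.0456, Y=-3389256.1842, Z=5074272.8114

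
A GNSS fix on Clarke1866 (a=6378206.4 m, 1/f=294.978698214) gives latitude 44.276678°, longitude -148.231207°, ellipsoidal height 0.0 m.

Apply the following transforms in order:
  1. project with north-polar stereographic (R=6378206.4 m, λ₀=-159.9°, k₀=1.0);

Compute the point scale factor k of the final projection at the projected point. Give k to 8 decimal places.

1.17777036

start: φ=44.276678°, λ=-148.231207°, h=0.000 m
→ into stereo (λ₀=-159.9°): φ=44.27667800°, λ−λ₀=11.66879300°
scale k = 1.17777036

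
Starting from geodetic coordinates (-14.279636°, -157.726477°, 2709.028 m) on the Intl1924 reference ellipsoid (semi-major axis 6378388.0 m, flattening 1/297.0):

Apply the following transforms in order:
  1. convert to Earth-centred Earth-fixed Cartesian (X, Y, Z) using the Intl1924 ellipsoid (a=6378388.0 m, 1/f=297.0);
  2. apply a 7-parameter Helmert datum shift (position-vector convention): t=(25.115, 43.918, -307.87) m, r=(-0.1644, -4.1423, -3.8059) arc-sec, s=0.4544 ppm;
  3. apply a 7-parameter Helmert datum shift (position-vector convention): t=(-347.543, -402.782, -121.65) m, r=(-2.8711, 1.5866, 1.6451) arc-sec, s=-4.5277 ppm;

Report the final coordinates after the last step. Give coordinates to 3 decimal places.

start: φ=-14.279636°, λ=-157.726477°, h=2709.028 m
→ ECEF (a=6378388.000, f=1/297.0): X=-5723698.2036, Y=-2344370.4105, Z=-1563670.0408
→ Helmert 7p (PV): X=-5723687.5443, Y=-2344223.1931, Z=-1564091.6986
→ Helmert 7p (PV): X=-5724002.5065, Y=-2344682.7825, Z=-1564129.6100

X=-5724002.507 m, Y=-2344682.782 m, Z=-1564129.610 m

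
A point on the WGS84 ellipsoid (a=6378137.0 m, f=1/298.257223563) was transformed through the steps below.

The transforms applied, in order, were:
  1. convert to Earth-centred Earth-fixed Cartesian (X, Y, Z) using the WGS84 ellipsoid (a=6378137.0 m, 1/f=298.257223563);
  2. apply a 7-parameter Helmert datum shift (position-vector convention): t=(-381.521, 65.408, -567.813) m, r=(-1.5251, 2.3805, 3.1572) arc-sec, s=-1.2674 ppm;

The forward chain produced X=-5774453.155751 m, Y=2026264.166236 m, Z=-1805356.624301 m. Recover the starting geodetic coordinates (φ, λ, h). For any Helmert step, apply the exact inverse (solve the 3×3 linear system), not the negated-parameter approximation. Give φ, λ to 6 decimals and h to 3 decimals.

start: X=-5774453.1558, Y=2026264.1662, Z=-1805356.6243 m
→ Helmert⁻¹: X=-5774027.1075, Y=2026303.0514, Z=-1804842.7544
→ geod (Bowring, a=6378137.000): φ=-16.53781300°, λ=160.66228800°, h=3453.0940 m

φ=-16.537813°, λ=160.662288°, h=3453.094 m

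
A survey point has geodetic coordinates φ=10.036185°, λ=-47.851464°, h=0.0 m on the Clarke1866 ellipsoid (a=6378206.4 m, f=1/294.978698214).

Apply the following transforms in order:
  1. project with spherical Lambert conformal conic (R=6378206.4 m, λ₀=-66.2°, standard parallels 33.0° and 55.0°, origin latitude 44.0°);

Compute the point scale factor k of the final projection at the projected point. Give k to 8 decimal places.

start: φ=10.036185°, λ=-47.851464°, h=0.000 m
→ into lcc (λ₀=-66.2°): φ=10.03618500°, λ−λ₀=18.34853600°
scale k = 1.15410253

1.15410253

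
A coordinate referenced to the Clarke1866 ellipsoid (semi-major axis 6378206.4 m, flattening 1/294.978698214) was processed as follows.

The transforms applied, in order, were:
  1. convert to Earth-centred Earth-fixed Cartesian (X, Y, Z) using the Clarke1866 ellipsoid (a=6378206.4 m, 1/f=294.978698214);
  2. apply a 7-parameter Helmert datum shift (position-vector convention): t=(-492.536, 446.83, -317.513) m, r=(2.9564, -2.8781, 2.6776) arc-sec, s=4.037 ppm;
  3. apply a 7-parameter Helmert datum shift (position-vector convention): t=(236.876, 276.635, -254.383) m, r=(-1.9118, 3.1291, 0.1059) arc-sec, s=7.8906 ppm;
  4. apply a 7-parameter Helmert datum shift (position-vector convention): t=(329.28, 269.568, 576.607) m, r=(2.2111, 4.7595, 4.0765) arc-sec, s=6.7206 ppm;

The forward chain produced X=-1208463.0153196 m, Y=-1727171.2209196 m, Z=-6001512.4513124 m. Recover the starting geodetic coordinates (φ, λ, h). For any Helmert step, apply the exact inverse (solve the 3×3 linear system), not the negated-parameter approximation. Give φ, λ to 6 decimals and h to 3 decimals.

start: X=-1208463.0153, Y=-1727171.2209, Z=-6001512.4513 m
→ Helmert⁻¹: X=-1208679.8166, Y=-1727469.6323, Z=-6002058.0929
→ Helmert⁻¹: X=-1208816.9916, Y=-1727676.3852, Z=-6001790.7038
→ Helmert⁻¹: X=-1208425.7520, Y=-1728186.5701, Z=-6001407.3311
→ geod (Bowring, a=6378206.400): φ=-70.76090500°, λ=-124.96297600°, h=2167.8130 m

φ=-70.760905°, λ=-124.962976°, h=2167.813 m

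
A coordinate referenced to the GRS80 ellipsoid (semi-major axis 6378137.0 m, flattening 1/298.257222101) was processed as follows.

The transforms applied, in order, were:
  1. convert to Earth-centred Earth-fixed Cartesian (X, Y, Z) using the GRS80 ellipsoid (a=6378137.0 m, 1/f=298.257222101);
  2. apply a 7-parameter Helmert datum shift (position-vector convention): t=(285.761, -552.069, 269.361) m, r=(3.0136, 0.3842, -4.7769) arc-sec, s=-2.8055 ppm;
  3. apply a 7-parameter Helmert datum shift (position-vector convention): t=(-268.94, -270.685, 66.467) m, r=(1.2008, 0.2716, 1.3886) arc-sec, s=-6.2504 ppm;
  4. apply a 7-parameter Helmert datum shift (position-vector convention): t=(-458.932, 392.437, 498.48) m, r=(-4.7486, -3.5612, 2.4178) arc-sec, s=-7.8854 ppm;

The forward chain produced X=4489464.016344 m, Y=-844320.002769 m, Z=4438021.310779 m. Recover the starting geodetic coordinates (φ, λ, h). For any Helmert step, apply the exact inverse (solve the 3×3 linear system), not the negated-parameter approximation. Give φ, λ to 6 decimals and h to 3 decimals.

start: X=4489464.0163, Y=-844320.0028, Z=4438021.3108 m
→ Helmert⁻¹: X=4490025.0636, Y=-844873.8906, Z=4437460.8510
→ Helmert⁻¹: X=4490310.5408, Y=-844612.8809, Z=4437432.9493
→ Helmert⁻¹: X=4490048.6555, Y=-843894.3656, Z=4437196.7298
→ geod (Bowring, a=6378137.000): φ=44.35598300°, λ=-10.64443400°, h=1054.1260 m

φ=44.355983°, λ=-10.644434°, h=1054.126 m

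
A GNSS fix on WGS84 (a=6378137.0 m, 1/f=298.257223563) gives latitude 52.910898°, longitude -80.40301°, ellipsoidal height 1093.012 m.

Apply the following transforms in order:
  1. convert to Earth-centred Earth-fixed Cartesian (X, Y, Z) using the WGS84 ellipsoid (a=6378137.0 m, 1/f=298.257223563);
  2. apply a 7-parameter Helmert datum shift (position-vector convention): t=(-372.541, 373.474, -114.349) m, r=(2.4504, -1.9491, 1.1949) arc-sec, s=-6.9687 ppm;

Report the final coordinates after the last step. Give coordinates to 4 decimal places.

X=642333.1995 m, Y=-3800954.7426 m, Z=5065253.0587 m

start: φ=52.910898°, λ=-80.403010°, h=1093.012 m
→ ECEF (a=6378137.000, f=1/298.257223563): X=642736.0642, Y=-3801298.2537, Z=5065441.7924
→ Helmert 7p (PV): X=642333.1995, Y=-3800954.7426, Z=5065253.0587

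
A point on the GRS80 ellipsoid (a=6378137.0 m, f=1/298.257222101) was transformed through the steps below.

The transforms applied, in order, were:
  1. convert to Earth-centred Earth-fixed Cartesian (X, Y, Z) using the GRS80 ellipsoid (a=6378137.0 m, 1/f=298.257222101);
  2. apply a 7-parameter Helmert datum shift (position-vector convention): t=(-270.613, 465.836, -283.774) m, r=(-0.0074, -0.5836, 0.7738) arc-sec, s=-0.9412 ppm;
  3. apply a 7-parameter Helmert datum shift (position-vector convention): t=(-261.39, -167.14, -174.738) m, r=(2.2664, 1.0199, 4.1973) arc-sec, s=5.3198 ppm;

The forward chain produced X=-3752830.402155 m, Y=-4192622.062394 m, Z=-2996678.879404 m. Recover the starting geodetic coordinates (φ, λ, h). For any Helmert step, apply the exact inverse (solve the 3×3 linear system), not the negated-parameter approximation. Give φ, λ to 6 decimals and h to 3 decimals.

φ=-28.194642°, λ=-131.826878°, h=1345.435 m

start: X=-3752830.4022, Y=-4192622.0624, Z=-2996678.8794 m
→ Helmert⁻¹: X=-3752619.5443, Y=-4192389.1817, Z=-2996460.6907
→ Helmert⁻¹: X=-3752376.6697, Y=-4192844.7795, Z=-2996169.2703
→ geod (Bowring, a=6378137.000): φ=-28.19464200°, λ=-131.82687800°, h=1345.4350 m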